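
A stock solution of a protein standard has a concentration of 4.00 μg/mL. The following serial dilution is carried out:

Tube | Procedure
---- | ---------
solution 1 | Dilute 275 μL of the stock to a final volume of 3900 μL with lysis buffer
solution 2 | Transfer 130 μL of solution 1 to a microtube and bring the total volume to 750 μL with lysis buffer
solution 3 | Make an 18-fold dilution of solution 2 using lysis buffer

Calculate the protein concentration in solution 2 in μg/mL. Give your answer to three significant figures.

Step 1: 275 μL brought to 3900 μL → factor 3900/275 = 14.182
Step 2: 130 μL brought to 750 μL → factor 750/130 = 5.7692
Dilution factor through solution 2 = 14.182 × 5.7692 = 81.818
[solution 2] = 4.00 μg/mL / 81.818 = 0.0489 μg/mL

0.0489 μg/mL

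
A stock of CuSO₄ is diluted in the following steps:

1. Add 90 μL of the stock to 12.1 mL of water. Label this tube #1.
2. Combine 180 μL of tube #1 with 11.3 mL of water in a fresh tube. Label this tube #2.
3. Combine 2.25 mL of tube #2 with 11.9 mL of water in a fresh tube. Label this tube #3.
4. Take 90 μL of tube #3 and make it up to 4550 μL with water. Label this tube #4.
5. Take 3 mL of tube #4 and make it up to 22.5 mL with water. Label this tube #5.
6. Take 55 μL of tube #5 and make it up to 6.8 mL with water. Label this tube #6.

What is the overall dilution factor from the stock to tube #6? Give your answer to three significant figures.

2.55 × 10^9

Step 1: 90 μL + 12.1 mL = 12190 μL total → factor 12190/90 = 135.44
Step 2: 180 μL + 11.3 mL = 11480 μL total → factor 11480/180 = 63.778
Step 3: 2.25 mL + 11.9 mL = 14.15 mL total → factor 14.15/2.25 = 6.2889
Step 4: 90 μL brought to 4550 μL → factor 4550/90 = 50.556
Step 5: 3 mL brought to 22.5 mL → factor 22.5/3 = 7.5
Step 6: 55 μL brought to 6.8 mL → factor 6800/55 = 123.64
Overall dilution factor = 135.44 × 63.778 × 6.2889 × 50.556 × 7.5 × 123.64 = 2.5467 × 10^9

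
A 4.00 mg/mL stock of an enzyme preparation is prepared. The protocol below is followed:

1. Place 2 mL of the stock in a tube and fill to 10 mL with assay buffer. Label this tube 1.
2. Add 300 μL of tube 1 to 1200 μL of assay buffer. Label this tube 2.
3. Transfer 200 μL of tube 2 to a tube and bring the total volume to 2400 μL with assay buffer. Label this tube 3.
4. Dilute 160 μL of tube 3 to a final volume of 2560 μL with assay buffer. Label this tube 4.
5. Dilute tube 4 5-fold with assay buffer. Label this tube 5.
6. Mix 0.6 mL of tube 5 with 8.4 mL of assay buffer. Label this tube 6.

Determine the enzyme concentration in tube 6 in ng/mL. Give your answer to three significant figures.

Step 1: 2 mL brought to 10 mL → factor 10/2 = 5
Step 2: 300 μL + 1200 μL = 1500 μL total → factor 1500/300 = 5
Step 3: 200 μL brought to 2400 μL → factor 2400/200 = 12
Step 4: 160 μL brought to 2560 μL → factor 2560/160 = 16
Step 5: 5-fold → factor 5
Step 6: 0.6 mL + 8.4 mL = 9 mL total → factor 9/0.6 = 15
Overall dilution factor = 5 × 5 × 12 × 16 × 5 × 15 = 3.6 × 10^5
Final = 4.00 mg/mL / 3.6 × 10^5 = 1.111 × 10^-5 mg/mL = 11.1 ng/mL

11.1 ng/mL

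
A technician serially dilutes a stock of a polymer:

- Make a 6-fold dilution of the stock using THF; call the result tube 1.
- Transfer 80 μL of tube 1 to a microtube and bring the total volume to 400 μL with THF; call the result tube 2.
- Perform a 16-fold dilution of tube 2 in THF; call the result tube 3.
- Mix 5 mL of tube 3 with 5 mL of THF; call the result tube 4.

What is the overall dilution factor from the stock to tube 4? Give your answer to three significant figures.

960

Step 1: 6-fold → factor 6
Step 2: 80 μL brought to 400 μL → factor 400/80 = 5
Step 3: 16-fold → factor 16
Step 4: 5 mL + 5 mL = 10 mL total → factor 10/5 = 2
Overall dilution factor = 6 × 5 × 16 × 2 = 960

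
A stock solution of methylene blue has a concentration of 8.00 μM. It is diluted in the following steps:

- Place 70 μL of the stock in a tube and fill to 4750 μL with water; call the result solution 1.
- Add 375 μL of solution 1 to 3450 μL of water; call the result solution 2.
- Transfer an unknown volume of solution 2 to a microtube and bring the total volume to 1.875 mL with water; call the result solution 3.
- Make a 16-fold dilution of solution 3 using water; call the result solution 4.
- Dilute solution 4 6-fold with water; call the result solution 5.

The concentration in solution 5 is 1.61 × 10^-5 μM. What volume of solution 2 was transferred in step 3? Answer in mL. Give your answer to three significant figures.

0.251 mL

Step 1: 70 μL brought to 4750 μL → factor 4750/70 = 67.857
Step 2: 375 μL + 3450 μL = 3825 μL total → factor 3825/375 = 10.2
Step 3: v brought to 1.875 mL → factor = 1.875 mL/v
Step 4: 16-fold → factor 16
Step 5: 6-fold → factor 6
Product of known-step factors = 66446
Overall factor = 8.00 μM / (1.61 × 10^-5 μM) = 4.9689 × 10^5
Step-3 factor = 4.9689 × 10^5 / 66446 = 7.4782
v = 1.875 mL / 7.4782 = 0.251 mL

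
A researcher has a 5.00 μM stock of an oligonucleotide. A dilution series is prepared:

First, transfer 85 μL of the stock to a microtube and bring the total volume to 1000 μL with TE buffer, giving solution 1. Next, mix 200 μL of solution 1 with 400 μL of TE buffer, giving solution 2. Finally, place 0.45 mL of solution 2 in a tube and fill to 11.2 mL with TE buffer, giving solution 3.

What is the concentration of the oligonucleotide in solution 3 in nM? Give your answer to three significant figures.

5.69 nM

Step 1: 85 μL brought to 1000 μL → factor 1000/85 = 11.765
Step 2: 200 μL + 400 μL = 600 μL total → factor 600/200 = 3
Step 3: 0.45 mL brought to 11.2 mL → factor 11.2/0.45 = 24.889
Overall dilution factor = 11.765 × 3 × 24.889 = 878.43
Final = 5.00 μM / 878.43 = 0.005692 μM = 5.69 nM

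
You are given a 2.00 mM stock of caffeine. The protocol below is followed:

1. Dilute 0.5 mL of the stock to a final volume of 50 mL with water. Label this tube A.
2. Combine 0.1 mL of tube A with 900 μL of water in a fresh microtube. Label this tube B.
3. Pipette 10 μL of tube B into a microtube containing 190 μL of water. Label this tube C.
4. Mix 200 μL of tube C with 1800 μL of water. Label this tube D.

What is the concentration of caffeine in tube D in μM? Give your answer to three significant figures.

0.0100 μM

Step 1: 0.5 mL brought to 50 mL → factor 50/0.5 = 100
Step 2: 0.1 mL + 900 μL = 1 mL total → factor 1/0.1 = 10
Step 3: 10 μL + 190 μL = 200 μL total → factor 200/10 = 20
Step 4: 200 μL + 1800 μL = 2000 μL total → factor 2000/200 = 10
Overall dilution factor = 100 × 10 × 20 × 10 = 2 × 10^5
Final = 2.00 mM / 2 × 10^5 = 1.000 × 10^-5 mM = 0.0100 μM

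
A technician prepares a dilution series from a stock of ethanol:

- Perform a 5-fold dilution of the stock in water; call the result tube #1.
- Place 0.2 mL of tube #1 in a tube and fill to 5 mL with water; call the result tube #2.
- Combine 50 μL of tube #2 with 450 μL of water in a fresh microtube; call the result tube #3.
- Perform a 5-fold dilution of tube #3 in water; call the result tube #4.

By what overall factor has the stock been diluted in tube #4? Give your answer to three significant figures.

6.25 × 10^3

Step 1: 5-fold → factor 5
Step 2: 0.2 mL brought to 5 mL → factor 5/0.2 = 25
Step 3: 50 μL + 450 μL = 500 μL total → factor 500/50 = 10
Step 4: 5-fold → factor 5
Overall dilution factor = 5 × 25 × 10 × 5 = 6250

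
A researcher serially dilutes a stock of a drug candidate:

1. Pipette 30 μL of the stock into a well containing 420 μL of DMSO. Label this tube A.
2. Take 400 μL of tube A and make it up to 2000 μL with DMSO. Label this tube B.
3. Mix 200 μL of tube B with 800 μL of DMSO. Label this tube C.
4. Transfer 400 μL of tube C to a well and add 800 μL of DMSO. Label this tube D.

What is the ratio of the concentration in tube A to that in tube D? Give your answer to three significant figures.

75.0

Step 1: 30 μL + 420 μL = 450 μL total → factor 450/30 = 15
Step 2: 400 μL brought to 2000 μL → factor 2000/400 = 5
Step 3: 200 μL + 800 μL = 1000 μL total → factor 1000/200 = 5
Step 4: 400 μL + 800 μL = 1200 μL total → factor 1200/400 = 3
Dilution factor to tube A = 15; to tube D = 1125
[tube A]/[tube D] = (factor to tube D)/(factor to tube A) = 1125/15 = 75.0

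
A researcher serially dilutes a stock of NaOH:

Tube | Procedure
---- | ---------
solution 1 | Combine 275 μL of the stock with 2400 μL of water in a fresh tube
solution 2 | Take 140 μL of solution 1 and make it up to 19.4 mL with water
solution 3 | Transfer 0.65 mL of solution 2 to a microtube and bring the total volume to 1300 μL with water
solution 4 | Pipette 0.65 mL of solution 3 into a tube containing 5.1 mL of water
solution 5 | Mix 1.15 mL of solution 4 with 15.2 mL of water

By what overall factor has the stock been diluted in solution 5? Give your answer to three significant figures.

3.39 × 10^5

Step 1: 275 μL + 2400 μL = 2675 μL total → factor 2675/275 = 9.7273
Step 2: 140 μL brought to 19.4 mL → factor 19400/140 = 138.57
Step 3: 0.65 mL brought to 1300 μL → factor 1.3/0.65 = 2
Step 4: 0.65 mL + 5.1 mL = 5.75 mL total → factor 5.75/0.65 = 8.8462
Step 5: 1.15 mL + 15.2 mL = 16.35 mL total → factor 16.35/1.15 = 14.217
Overall dilution factor = 9.7273 × 138.57 × 2 × 8.8462 × 14.217 = 3.3905 × 10^5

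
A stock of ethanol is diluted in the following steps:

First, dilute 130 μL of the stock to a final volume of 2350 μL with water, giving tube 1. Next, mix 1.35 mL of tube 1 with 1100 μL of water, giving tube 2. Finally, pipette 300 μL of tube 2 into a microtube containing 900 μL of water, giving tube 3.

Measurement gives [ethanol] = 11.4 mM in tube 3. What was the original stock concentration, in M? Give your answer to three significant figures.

1.50 M

Step 1: 130 μL brought to 2350 μL → factor 2350/130 = 18.077
Step 2: 1.35 mL + 1100 μL = 2.45 mL total → factor 2.45/1.35 = 1.8148
Step 3: 300 μL + 900 μL = 1200 μL total → factor 1200/300 = 4
Overall dilution factor = 18.077 × 1.8148 × 4 = 131.23
Stock = 11.4 mM × 131.23 = 1496 mM = 1.50 M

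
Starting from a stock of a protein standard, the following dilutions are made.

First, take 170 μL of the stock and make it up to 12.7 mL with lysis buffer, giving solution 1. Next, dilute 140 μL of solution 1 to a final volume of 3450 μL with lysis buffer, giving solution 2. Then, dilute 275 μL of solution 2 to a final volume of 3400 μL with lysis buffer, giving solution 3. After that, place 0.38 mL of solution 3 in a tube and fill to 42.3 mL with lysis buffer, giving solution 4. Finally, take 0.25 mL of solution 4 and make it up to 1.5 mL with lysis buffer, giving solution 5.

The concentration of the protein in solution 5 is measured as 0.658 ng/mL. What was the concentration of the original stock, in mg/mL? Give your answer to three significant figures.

Step 1: 170 μL brought to 12.7 mL → factor 12700/170 = 74.706
Step 2: 140 μL brought to 3450 μL → factor 3450/140 = 24.643
Step 3: 275 μL brought to 3400 μL → factor 3400/275 = 12.364
Step 4: 0.38 mL brought to 42.3 mL → factor 42.3/0.38 = 111.32
Step 5: 0.25 mL brought to 1.5 mL → factor 1.5/0.25 = 6
Overall dilution factor = 74.706 × 24.643 × 12.364 × 111.32 × 6 = 1.5202 × 10^7
Stock = 0.658 ng/mL × 1.5202 × 10^7 = 1.000 × 10^7 ng/mL = 10.0 mg/mL

10.0 mg/mL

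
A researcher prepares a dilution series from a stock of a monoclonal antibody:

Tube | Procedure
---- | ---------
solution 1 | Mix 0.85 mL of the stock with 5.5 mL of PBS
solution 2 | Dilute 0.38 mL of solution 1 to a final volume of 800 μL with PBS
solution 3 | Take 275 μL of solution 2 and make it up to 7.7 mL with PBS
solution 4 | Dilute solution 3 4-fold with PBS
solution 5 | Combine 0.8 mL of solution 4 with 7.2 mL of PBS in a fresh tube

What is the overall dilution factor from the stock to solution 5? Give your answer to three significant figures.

Step 1: 0.85 mL + 5.5 mL = 6.35 mL total → factor 6.35/0.85 = 7.4706
Step 2: 0.38 mL brought to 800 μL → factor 0.8/0.38 = 2.1053
Step 3: 275 μL brought to 7.7 mL → factor 7700/275 = 28
Step 4: 4-fold → factor 4
Step 5: 0.8 mL + 7.2 mL = 8 mL total → factor 8/0.8 = 10
Overall dilution factor = 7.4706 × 2.1053 × 28 × 4 × 10 = 17615

1.76 × 10^4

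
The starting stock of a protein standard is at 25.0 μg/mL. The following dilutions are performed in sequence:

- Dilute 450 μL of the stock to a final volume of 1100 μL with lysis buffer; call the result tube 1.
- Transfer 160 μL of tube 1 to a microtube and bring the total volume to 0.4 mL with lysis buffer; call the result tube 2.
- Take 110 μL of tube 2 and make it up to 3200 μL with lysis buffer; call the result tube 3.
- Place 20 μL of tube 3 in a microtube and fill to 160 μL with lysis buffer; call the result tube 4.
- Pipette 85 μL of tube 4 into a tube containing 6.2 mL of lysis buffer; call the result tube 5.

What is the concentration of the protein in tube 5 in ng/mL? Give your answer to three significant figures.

0.238 ng/mL

Step 1: 450 μL brought to 1100 μL → factor 1100/450 = 2.4444
Step 2: 160 μL brought to 0.4 mL → factor 400/160 = 2.5
Step 3: 110 μL brought to 3200 μL → factor 3200/110 = 29.091
Step 4: 20 μL brought to 160 μL → factor 160/20 = 8
Step 5: 85 μL + 6.2 mL = 6285 μL total → factor 6285/85 = 73.941
Overall dilution factor = 2.4444 × 2.5 × 29.091 × 8 × 73.941 = 1.0516 × 10^5
Final = 25.0 μg/mL / 1.0516 × 10^5 = 0.0002377 μg/mL = 0.238 ng/mL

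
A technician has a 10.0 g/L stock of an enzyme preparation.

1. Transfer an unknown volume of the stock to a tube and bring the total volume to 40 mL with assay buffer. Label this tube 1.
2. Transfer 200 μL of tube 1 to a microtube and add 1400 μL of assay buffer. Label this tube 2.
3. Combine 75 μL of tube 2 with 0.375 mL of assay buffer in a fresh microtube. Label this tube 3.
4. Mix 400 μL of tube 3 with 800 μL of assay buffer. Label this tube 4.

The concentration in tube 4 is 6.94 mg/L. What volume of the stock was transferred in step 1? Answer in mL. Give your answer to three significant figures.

Step 1: v brought to 40 mL → factor = 40 mL/v
Step 2: 200 μL + 1400 μL = 1600 μL total → factor 1600/200 = 8
Step 3: 75 μL + 0.375 mL = 450 μL total → factor 450/75 = 6
Step 4: 400 μL + 800 μL = 1200 μL total → factor 1200/400 = 3
Product of known-step factors = 144
Overall factor = 10.0 g/L / (6.94 mg/L) = 1440.9
Step-1 factor = 1440.9 / 144 = 10.006
v = 40 mL / 10.006 = 4.00 mL

4.00 mL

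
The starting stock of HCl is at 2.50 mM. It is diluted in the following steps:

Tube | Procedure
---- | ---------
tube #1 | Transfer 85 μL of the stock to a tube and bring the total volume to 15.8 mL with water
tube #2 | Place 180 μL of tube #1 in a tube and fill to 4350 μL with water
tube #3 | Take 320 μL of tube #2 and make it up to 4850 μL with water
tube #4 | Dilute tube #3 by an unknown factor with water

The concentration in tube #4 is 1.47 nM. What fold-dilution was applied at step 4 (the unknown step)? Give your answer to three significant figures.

25.0-fold

Step 1: 85 μL brought to 15.8 mL → factor 15800/85 = 185.88
Step 2: 180 μL brought to 4350 μL → factor 4350/180 = 24.167
Step 3: 320 μL brought to 4850 μL → factor 4850/320 = 15.156
Step 4: unknown factor x
Product of known-step factors = 68084
Overall factor = 2.50 mM / (1.47 nM) = 1.7007 × 10^6
x = 1.7007 × 10^6 / 68084 = 25.0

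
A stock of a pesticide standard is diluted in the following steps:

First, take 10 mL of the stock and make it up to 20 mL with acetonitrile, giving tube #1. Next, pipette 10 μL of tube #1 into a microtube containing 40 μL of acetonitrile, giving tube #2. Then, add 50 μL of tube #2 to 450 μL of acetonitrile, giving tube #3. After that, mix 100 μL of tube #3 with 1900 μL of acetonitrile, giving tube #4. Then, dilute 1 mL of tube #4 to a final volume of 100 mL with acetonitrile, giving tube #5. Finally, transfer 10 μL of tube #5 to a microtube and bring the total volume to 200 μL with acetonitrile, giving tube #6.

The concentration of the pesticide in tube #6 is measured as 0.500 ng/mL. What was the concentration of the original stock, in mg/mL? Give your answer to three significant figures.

2.00 mg/mL

Step 1: 10 mL brought to 20 mL → factor 20/10 = 2
Step 2: 10 μL + 40 μL = 50 μL total → factor 50/10 = 5
Step 3: 50 μL + 450 μL = 500 μL total → factor 500/50 = 10
Step 4: 100 μL + 1900 μL = 2000 μL total → factor 2000/100 = 20
Step 5: 1 mL brought to 100 mL → factor 100/1 = 100
Step 6: 10 μL brought to 200 μL → factor 200/10 = 20
Overall dilution factor = 2 × 5 × 10 × 20 × 100 × 20 = 4 × 10^6
Stock = 0.500 ng/mL × 4 × 10^6 = 2.000 × 10^6 ng/mL = 2.00 mg/mL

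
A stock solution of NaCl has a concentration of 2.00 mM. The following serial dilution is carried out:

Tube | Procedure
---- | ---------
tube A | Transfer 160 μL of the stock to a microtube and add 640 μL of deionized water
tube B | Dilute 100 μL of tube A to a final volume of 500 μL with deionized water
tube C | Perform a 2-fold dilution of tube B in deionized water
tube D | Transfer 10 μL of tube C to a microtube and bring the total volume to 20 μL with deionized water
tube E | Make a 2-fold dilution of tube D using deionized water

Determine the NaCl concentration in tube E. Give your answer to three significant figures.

0.0100 mM

Step 1: 160 μL + 640 μL = 800 μL total → factor 800/160 = 5
Step 2: 100 μL brought to 500 μL → factor 500/100 = 5
Step 3: 2-fold → factor 2
Step 4: 10 μL brought to 20 μL → factor 20/10 = 2
Step 5: 2-fold → factor 2
Overall dilution factor = 5 × 5 × 2 × 2 × 2 = 200
Final = 2.00 mM / 200 = 0.0100 mM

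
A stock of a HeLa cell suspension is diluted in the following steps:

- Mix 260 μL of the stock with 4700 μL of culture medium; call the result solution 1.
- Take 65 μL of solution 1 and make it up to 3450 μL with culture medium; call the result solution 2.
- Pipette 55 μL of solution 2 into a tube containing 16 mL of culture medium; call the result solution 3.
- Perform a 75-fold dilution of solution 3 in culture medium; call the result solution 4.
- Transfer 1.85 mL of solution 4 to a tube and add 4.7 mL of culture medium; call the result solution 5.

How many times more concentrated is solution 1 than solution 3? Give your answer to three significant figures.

1.55 × 10^4

Step 1: 260 μL + 4700 μL = 4960 μL total → factor 4960/260 = 19.077
Step 2: 65 μL brought to 3450 μL → factor 3450/65 = 53.077
Step 3: 55 μL + 16 mL = 16055 μL total → factor 16055/55 = 291.91
Dilution factor to solution 1 = 19.077; to solution 3 = 2.9557 × 10^5
[solution 1]/[solution 3] = (factor to solution 3)/(factor to solution 1) = 2.9557 × 10^5/19.077 = 1.55 × 10^4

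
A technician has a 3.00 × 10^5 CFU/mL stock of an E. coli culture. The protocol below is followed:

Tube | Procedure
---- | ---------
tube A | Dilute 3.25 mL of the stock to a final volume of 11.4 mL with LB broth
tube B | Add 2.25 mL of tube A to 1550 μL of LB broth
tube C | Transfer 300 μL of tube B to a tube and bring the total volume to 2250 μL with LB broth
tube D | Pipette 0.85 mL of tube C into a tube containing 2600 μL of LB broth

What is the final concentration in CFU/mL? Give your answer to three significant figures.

Step 1: 3.25 mL brought to 11.4 mL → factor 11.4/3.25 = 3.5077
Step 2: 2.25 mL + 1550 μL = 3.8 mL total → factor 3.8/2.25 = 1.6889
Step 3: 300 μL brought to 2250 μL → factor 2250/300 = 7.5
Step 4: 0.85 mL + 2600 μL = 3.45 mL total → factor 3.45/0.85 = 4.0588
Overall dilution factor = 3.5077 × 1.6889 × 7.5 × 4.0588 = 180.34
Final = 3.00 × 10^5 CFU/mL / 180.34 = 1.66 × 10^3 CFU/mL

1.66 × 10^3 CFU/mL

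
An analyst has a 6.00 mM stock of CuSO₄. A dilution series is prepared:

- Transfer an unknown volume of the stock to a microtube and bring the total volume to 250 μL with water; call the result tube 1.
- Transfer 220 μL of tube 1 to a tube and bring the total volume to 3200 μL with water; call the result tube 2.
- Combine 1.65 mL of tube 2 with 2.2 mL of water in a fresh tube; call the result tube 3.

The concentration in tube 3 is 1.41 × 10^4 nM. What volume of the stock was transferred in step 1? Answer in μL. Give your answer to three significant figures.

19.9 μL

Step 1: v brought to 250 μL → factor = 250 μL/v
Step 2: 220 μL brought to 3200 μL → factor 3200/220 = 14.545
Step 3: 1.65 mL + 2.2 mL = 3.85 mL total → factor 3.85/1.65 = 2.3333
Product of known-step factors = 33.939
Overall factor = 6.00 mM / (1.41 × 10^4 nM) = 425.53
Step-1 factor = 425.53 / 33.939 = 12.538
v = 250 μL / 12.538 = 19.9 μL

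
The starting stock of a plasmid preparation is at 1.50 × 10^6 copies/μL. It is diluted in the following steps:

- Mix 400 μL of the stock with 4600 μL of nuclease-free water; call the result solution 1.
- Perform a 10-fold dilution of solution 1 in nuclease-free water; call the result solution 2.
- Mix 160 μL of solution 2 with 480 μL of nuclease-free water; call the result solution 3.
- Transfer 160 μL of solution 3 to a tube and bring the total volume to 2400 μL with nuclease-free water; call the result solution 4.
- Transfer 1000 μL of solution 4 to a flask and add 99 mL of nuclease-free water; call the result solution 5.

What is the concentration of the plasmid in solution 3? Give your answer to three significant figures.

Step 1: 400 μL + 4600 μL = 5000 μL total → factor 5000/400 = 12.5
Step 2: 10-fold → factor 10
Step 3: 160 μL + 480 μL = 640 μL total → factor 640/160 = 4
Dilution factor through solution 3 = 12.5 × 10 × 4 = 500
[solution 3] = 1.50 × 10^6 copies/μL / 500 = 3.00 × 10^3 copies/μL

3.00 × 10^3 copies/μL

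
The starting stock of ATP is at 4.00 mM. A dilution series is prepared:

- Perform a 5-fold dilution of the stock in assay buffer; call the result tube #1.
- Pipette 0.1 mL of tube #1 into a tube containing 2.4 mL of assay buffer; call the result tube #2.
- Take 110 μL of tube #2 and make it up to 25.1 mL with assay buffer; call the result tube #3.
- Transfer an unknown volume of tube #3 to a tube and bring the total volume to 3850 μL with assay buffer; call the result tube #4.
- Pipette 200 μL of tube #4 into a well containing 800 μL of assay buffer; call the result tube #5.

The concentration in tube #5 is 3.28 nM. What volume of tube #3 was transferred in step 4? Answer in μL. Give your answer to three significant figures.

450 μL

Step 1: 5-fold → factor 5
Step 2: 0.1 mL + 2.4 mL = 2.5 mL total → factor 2.5/0.1 = 25
Step 3: 110 μL brought to 25.1 mL → factor 25100/110 = 228.18
Step 4: v brought to 3850 μL → factor = 3850 μL/v
Step 5: 200 μL + 800 μL = 1000 μL total → factor 1000/200 = 5
Product of known-step factors = 1.4261 × 10^5
Overall factor = 4.00 mM / (3.28 nM) = 1.2195 × 10^6
Step-4 factor = 1.2195 × 10^6 / 1.4261 × 10^5 = 8.5512
v = 3850 μL / 8.5512 = 450 μL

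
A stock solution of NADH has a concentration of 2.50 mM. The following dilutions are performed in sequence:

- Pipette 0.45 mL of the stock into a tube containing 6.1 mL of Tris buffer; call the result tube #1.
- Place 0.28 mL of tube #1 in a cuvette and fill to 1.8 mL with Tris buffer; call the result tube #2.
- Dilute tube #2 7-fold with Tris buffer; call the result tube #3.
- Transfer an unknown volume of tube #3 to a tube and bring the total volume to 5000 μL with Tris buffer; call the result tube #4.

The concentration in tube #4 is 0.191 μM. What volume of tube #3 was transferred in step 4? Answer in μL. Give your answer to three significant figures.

250 μL

Step 1: 0.45 mL + 6.1 mL = 6.55 mL total → factor 6.55/0.45 = 14.556
Step 2: 0.28 mL brought to 1.8 mL → factor 1.8/0.28 = 6.4286
Step 3: 7-fold → factor 7
Step 4: v brought to 5000 μL → factor = 5000 μL/v
Product of known-step factors = 655
Overall factor = 2.50 mM / (0.191 μM) = 13089
Step-4 factor = 13089 / 655 = 19.983
v = 5000 μL / 19.983 = 250 μL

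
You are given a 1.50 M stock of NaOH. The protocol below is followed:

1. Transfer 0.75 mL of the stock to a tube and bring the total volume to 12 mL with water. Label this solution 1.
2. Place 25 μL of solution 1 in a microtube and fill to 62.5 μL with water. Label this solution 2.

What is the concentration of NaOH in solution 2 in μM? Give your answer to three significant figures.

Step 1: 0.75 mL brought to 12 mL → factor 12/0.75 = 16
Step 2: 25 μL brought to 62.5 μL → factor 62.5/25 = 2.5
Overall dilution factor = 16 × 2.5 = 40
Final = 1.50 M / 40 = 0.03750 M = 3.75 × 10^4 μM

3.75 × 10^4 μM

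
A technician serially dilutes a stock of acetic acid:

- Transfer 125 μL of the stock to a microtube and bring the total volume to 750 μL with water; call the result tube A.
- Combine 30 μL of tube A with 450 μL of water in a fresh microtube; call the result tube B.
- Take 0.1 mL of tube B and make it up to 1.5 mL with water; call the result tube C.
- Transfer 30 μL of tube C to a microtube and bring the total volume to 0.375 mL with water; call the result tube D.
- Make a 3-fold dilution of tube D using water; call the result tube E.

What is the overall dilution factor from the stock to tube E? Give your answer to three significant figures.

Step 1: 125 μL brought to 750 μL → factor 750/125 = 6
Step 2: 30 μL + 450 μL = 480 μL total → factor 480/30 = 16
Step 3: 0.1 mL brought to 1.5 mL → factor 1.5/0.1 = 15
Step 4: 30 μL brought to 0.375 mL → factor 375/30 = 12.5
Step 5: 3-fold → factor 3
Overall dilution factor = 6 × 16 × 15 × 12.5 × 3 = 54000

5.40 × 10^4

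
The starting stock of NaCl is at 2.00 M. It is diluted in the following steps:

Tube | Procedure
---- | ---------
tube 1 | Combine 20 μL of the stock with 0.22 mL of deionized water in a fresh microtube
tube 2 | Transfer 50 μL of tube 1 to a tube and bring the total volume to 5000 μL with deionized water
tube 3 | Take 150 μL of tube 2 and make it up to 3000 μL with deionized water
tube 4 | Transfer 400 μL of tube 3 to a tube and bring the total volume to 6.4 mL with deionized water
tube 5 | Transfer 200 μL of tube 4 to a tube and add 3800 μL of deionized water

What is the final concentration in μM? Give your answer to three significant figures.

Step 1: 20 μL + 0.22 mL = 240 μL total → factor 240/20 = 12
Step 2: 50 μL brought to 5000 μL → factor 5000/50 = 100
Step 3: 150 μL brought to 3000 μL → factor 3000/150 = 20
Step 4: 400 μL brought to 6.4 mL → factor 6400/400 = 16
Step 5: 200 μL + 3800 μL = 4000 μL total → factor 4000/200 = 20
Overall dilution factor = 12 × 100 × 20 × 16 × 20 = 7.68 × 10^6
Final = 2.00 M / 7.68 × 10^6 = 2.604 × 10^-7 M = 0.260 μM

0.260 μM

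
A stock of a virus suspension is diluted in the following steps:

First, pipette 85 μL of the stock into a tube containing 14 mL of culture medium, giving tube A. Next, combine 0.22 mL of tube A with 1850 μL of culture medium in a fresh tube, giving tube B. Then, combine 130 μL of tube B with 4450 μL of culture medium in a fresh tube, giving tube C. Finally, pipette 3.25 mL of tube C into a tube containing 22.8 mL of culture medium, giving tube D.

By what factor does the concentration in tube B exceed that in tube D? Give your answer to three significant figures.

Step 1: 85 μL + 14 mL = 14085 μL total → factor 14085/85 = 165.71
Step 2: 0.22 mL + 1850 μL = 2.07 mL total → factor 2.07/0.22 = 9.4091
Step 3: 130 μL + 4450 μL = 4580 μL total → factor 4580/130 = 35.231
Step 4: 3.25 mL + 22.8 mL = 26.05 mL total → factor 26.05/3.25 = 8.0154
Dilution factor to tube B = 1559.1; to tube D = 4.4028 × 10^5
[tube B]/[tube D] = (factor to tube D)/(factor to tube B) = 4.4028 × 10^5/1559.1 = 282

282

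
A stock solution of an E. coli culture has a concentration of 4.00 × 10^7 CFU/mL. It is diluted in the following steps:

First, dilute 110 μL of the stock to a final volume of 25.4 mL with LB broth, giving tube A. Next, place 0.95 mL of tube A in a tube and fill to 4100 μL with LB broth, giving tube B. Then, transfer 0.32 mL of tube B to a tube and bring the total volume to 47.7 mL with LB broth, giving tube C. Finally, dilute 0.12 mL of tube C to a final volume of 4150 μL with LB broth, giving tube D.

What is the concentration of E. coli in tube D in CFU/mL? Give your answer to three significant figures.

Step 1: 110 μL brought to 25.4 mL → factor 25400/110 = 230.91
Step 2: 0.95 mL brought to 4100 μL → factor 4.1/0.95 = 4.3158
Step 3: 0.32 mL brought to 47.7 mL → factor 47.7/0.32 = 149.06
Step 4: 0.12 mL brought to 4150 μL → factor 4.15/0.12 = 34.583
Overall dilution factor = 230.91 × 4.3158 × 149.06 × 34.583 = 5.1373 × 10^6
Final = 4.00 × 10^7 CFU/mL / 5.1373 × 10^6 = 7.79 CFU/mL

7.79 CFU/mL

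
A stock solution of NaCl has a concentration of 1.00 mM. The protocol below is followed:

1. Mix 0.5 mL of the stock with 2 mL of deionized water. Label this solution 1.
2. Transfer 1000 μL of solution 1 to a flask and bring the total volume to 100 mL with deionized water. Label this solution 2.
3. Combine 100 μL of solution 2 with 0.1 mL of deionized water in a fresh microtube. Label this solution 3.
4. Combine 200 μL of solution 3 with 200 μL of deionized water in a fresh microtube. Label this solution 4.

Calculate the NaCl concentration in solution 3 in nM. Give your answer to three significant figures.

Step 1: 0.5 mL + 2 mL = 2.5 mL total → factor 2.5/0.5 = 5
Step 2: 1000 μL brought to 100 mL → factor 1 × 10^5/1000 = 100
Step 3: 100 μL + 0.1 mL = 200 μL total → factor 200/100 = 2
Dilution factor through solution 3 = 5 × 100 × 2 = 1000
[solution 3] = 1.00 mM / 1000 = 0.001000 mM = 1.00 × 10^3 nM

1.00 × 10^3 nM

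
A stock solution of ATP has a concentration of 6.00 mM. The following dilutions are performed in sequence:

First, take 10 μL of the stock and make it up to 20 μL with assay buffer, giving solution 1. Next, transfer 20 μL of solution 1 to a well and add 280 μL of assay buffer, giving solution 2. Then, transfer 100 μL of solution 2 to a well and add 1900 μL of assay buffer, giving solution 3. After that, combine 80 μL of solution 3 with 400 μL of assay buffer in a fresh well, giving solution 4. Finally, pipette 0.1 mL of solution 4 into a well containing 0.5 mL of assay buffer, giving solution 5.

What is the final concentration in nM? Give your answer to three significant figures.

Step 1: 10 μL brought to 20 μL → factor 20/10 = 2
Step 2: 20 μL + 280 μL = 300 μL total → factor 300/20 = 15
Step 3: 100 μL + 1900 μL = 2000 μL total → factor 2000/100 = 20
Step 4: 80 μL + 400 μL = 480 μL total → factor 480/80 = 6
Step 5: 0.1 mL + 0.5 mL = 0.6 mL total → factor 0.6/0.1 = 6
Overall dilution factor = 2 × 15 × 20 × 6 × 6 = 21600
Final = 6.00 mM / 21600 = 0.0002778 mM = 278 nM

278 nM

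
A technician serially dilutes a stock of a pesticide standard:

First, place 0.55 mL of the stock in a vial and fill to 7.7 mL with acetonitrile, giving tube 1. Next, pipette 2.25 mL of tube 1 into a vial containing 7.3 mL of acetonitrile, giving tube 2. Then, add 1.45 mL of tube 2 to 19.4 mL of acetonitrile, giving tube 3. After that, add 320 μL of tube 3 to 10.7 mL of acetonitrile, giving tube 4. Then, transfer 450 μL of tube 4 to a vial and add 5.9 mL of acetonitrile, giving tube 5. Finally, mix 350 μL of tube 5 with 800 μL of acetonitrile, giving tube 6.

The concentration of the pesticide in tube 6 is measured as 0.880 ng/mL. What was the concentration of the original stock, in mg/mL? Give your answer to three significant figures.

Step 1: 0.55 mL brought to 7.7 mL → factor 7.7/0.55 = 14
Step 2: 2.25 mL + 7.3 mL = 9.55 mL total → factor 9.55/2.25 = 4.2444
Step 3: 1.45 mL + 19.4 mL = 20.85 mL total → factor 20.85/1.45 = 14.379
Step 4: 320 μL + 10.7 mL = 11020 μL total → factor 11020/320 = 34.438
Step 5: 450 μL + 5.9 mL = 6350 μL total → factor 6350/450 = 14.111
Step 6: 350 μL + 800 μL = 1150 μL total → factor 1150/350 = 3.2857
Overall dilution factor = 14 × 4.2444 × 14.379 × 34.438 × 14.111 × 3.2857 = 1.3643 × 10^6
Stock = 0.880 ng/mL × 1.3643 × 10^6 = 1.201 × 10^6 ng/mL = 1.20 mg/mL

1.20 mg/mL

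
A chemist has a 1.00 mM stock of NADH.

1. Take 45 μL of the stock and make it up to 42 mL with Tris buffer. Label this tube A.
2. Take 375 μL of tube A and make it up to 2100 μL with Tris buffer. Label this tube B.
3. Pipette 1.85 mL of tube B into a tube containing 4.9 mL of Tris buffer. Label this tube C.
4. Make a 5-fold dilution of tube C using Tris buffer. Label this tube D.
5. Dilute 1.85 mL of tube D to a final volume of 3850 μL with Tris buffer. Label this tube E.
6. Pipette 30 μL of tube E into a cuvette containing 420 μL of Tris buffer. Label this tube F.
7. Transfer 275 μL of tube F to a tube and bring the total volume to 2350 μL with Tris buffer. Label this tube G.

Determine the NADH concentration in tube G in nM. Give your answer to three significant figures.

0.0393 nM

Step 1: 45 μL brought to 42 mL → factor 42000/45 = 933.33
Step 2: 375 μL brought to 2100 μL → factor 2100/375 = 5.6
Step 3: 1.85 mL + 4.9 mL = 6.75 mL total → factor 6.75/1.85 = 3.6486
Step 4: 5-fold → factor 5
Step 5: 1.85 mL brought to 3850 μL → factor 3.85/1.85 = 2.0811
Step 6: 30 μL + 420 μL = 450 μL total → factor 450/30 = 15
Step 7: 275 μL brought to 2350 μL → factor 2350/275 = 8.5455
Overall dilution factor = 933.33 × 5.6 × 3.6486 × 5 × 2.0811 × 15 × 8.5455 = 2.5436 × 10^7
Final = 1.00 mM / 2.5436 × 10^7 = 3.931 × 10^-8 mM = 0.0393 nM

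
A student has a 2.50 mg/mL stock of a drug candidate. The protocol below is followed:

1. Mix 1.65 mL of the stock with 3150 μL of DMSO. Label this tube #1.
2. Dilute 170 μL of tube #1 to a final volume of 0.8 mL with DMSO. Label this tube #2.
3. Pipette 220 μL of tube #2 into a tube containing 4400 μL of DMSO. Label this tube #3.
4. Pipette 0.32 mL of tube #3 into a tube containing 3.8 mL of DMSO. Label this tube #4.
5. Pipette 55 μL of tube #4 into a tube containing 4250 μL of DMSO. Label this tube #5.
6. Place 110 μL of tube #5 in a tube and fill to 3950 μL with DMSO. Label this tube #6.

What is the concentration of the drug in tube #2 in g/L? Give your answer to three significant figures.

0.183 g/L

Step 1: 1.65 mL + 3150 μL = 4.8 mL total → factor 4.8/1.65 = 2.9091
Step 2: 170 μL brought to 0.8 mL → factor 800/170 = 4.7059
Dilution factor through tube #2 = 2.9091 × 4.7059 = 13.69
[tube #2] = 2.50 mg/mL / 13.69 = 0.1826 mg/mL = 0.183 g/L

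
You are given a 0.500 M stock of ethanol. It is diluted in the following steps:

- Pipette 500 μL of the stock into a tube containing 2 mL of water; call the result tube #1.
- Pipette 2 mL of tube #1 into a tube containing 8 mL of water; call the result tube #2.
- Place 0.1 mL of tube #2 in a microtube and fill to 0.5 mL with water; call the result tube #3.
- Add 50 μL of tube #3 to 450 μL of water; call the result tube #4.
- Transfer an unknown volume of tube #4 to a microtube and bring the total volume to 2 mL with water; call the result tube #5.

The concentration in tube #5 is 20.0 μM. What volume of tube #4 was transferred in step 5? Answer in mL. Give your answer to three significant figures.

Step 1: 500 μL + 2 mL = 2500 μL total → factor 2500/500 = 5
Step 2: 2 mL + 8 mL = 10 mL total → factor 10/2 = 5
Step 3: 0.1 mL brought to 0.5 mL → factor 0.5/0.1 = 5
Step 4: 50 μL + 450 μL = 500 μL total → factor 500/50 = 10
Step 5: v brought to 2 mL → factor = 2 mL/v
Product of known-step factors = 1250
Overall factor = 0.500 M / (20.0 μM) = 25000
Step-5 factor = 25000 / 1250 = 20
v = 2 mL / 20 = 0.100 mL

0.100 mL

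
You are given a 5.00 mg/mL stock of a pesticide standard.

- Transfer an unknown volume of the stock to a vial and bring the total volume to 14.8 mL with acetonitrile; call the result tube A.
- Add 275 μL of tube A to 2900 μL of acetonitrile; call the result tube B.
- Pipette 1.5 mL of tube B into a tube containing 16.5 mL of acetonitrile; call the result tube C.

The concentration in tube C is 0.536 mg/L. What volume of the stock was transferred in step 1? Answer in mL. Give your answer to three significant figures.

0.220 mL

Step 1: v brought to 14.8 mL → factor = 14.8 mL/v
Step 2: 275 μL + 2900 μL = 3175 μL total → factor 3175/275 = 11.545
Step 3: 1.5 mL + 16.5 mL = 18 mL total → factor 18/1.5 = 12
Product of known-step factors = 138.55
Overall factor = 5.00 mg/mL / (0.536 mg/L) = 9328.4
Step-1 factor = 9328.4 / 138.55 = 67.331
v = 14.8 mL / 67.331 = 0.220 mL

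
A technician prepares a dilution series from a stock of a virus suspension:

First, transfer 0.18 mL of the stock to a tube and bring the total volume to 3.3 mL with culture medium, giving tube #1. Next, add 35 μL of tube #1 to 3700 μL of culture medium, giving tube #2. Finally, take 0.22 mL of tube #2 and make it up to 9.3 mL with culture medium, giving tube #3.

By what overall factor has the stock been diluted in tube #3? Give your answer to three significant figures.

Step 1: 0.18 mL brought to 3.3 mL → factor 3.3/0.18 = 18.333
Step 2: 35 μL + 3700 μL = 3735 μL total → factor 3735/35 = 106.71
Step 3: 0.22 mL brought to 9.3 mL → factor 9.3/0.22 = 42.273
Overall dilution factor = 18.333 × 106.71 × 42.273 = 82704

8.27 × 10^4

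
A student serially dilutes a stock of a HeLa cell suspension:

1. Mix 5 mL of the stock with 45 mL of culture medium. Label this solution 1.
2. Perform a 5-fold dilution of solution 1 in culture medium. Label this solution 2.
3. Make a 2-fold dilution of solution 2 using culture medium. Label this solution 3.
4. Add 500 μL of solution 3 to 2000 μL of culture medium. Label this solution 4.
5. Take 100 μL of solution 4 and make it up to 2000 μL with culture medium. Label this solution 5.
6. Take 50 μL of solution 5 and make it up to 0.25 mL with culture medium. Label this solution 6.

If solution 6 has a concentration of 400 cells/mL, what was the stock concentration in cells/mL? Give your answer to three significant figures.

Step 1: 5 mL + 45 mL = 50 mL total → factor 50/5 = 10
Step 2: 5-fold → factor 5
Step 3: 2-fold → factor 2
Step 4: 500 μL + 2000 μL = 2500 μL total → factor 2500/500 = 5
Step 5: 100 μL brought to 2000 μL → factor 2000/100 = 20
Step 6: 50 μL brought to 0.25 mL → factor 250/50 = 5
Overall dilution factor = 10 × 5 × 2 × 5 × 20 × 5 = 50000
Stock = 400 cells/mL × 50000 = 2.00 × 10^7 cells/mL

2.00 × 10^7 cells/mL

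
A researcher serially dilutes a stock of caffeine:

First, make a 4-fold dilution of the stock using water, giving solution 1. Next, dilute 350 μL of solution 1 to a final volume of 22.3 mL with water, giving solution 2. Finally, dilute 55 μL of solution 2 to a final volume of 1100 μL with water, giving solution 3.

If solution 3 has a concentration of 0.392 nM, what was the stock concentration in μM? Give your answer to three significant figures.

2.00 μM

Step 1: 4-fold → factor 4
Step 2: 350 μL brought to 22.3 mL → factor 22300/350 = 63.714
Step 3: 55 μL brought to 1100 μL → factor 1100/55 = 20
Overall dilution factor = 4 × 63.714 × 20 = 5097.1
Stock = 0.392 nM × 5097.1 = 1998 nM = 2.00 μM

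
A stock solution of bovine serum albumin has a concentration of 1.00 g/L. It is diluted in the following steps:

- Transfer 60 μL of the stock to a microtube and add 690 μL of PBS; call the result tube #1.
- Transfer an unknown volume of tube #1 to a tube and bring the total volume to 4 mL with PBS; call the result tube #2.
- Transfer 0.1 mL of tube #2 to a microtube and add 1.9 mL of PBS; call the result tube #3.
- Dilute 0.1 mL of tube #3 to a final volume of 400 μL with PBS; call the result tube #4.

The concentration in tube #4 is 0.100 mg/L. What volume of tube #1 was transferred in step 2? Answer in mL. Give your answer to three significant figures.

Step 1: 60 μL + 690 μL = 750 μL total → factor 750/60 = 12.5
Step 2: v brought to 4 mL → factor = 4 mL/v
Step 3: 0.1 mL + 1.9 mL = 2 mL total → factor 2/0.1 = 20
Step 4: 0.1 mL brought to 400 μL → factor 0.4/0.1 = 4
Product of known-step factors = 1000
Overall factor = 1.00 g/L / (0.100 mg/L) = 10000
Step-2 factor = 10000 / 1000 = 10
v = 4 mL / 10 = 0.400 mL

0.400 mL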